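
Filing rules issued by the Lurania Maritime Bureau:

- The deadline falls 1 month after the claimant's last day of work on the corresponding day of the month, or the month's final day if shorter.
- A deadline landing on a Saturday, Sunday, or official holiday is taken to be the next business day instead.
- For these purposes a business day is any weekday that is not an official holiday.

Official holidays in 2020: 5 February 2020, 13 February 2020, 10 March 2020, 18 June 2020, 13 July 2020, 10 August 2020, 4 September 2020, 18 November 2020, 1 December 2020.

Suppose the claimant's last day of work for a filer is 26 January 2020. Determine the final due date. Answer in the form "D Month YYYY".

Moving 1 month forward from 26 January 2020 on the corresponding day gives 26 February 2020.
Since 26 February 2020 is a Wednesday and not a holiday, the date is unchanged.
So the filing is due 26 February 2020.

26 February 2020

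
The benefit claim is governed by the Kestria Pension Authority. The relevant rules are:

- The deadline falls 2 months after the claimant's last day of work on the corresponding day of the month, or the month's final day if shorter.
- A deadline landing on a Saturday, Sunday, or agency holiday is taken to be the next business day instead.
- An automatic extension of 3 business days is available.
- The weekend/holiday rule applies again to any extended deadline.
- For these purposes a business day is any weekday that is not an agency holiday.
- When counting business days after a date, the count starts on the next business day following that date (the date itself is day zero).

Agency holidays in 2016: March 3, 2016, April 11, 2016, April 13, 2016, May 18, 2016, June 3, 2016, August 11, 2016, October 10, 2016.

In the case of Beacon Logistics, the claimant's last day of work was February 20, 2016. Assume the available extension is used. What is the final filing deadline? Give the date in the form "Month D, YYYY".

2 months from February 20, 2016 is April 20, 2016.
Since April 20, 2016 is a Wednesday and not a holiday, the date is unchanged.
The 3-business-day extension runs from April 20, 2016 to April 25, 2016.
April 25, 2016 falls on a Monday, which is a business day, so no adjustment is needed.
Deadline: April 25, 2016.

April 25, 2016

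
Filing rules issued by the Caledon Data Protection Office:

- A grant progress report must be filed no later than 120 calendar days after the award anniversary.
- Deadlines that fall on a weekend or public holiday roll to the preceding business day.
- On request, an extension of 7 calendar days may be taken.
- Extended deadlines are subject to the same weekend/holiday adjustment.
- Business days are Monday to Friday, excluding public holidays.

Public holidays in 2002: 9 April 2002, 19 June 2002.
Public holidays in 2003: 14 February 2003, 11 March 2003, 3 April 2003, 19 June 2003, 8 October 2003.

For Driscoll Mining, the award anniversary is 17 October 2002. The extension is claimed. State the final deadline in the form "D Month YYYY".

20 February 2003

Adding 120 calendar days to 17 October 2002 gives 14 February 2003.
Because 14 February 2003 is a listed holiday, the deadline becomes 13 February 2003 (Thursday).
The 7-calendar-day extension moves the deadline from 13 February 2003 to 20 February 2003.
Since 20 February 2003 is a Thursday and not a holiday, the date is unchanged.
Deadline: 20 February 2003.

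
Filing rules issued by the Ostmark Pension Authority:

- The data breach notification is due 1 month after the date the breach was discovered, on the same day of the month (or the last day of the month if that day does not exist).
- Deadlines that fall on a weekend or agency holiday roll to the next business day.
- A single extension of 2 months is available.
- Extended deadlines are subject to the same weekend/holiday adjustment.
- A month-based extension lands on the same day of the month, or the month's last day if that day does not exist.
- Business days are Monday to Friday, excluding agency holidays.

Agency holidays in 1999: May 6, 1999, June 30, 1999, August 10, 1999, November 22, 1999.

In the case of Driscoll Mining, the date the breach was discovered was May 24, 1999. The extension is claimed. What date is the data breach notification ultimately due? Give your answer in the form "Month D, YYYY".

August 24, 1999

Moving 1 month forward from May 24, 1999 on the corresponding day gives June 24, 1999.
Since June 24, 1999 is a Thursday and not a holiday, the date is unchanged.
The 2 months extension carries June 24, 1999 to August 24, 1999.
August 24, 1999 (Tuesday) is already a business day.
The final due date is August 24, 1999.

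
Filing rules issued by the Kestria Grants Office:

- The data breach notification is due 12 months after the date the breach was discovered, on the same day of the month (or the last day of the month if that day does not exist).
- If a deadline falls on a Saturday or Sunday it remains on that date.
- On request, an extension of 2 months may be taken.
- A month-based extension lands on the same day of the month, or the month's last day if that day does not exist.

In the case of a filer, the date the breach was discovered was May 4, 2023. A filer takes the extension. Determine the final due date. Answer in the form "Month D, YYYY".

12 months from May 4, 2023 is May 4, 2024.
May 4, 2024 is a Saturday; no weekend or holiday adjustment applies.
Add 2 months to May 4, 2024: July 4, 2024.
No adjustment is made for weekends or holidays, so July 4, 2024 stands.
The final due date is July 4, 2024.

July 4, 2024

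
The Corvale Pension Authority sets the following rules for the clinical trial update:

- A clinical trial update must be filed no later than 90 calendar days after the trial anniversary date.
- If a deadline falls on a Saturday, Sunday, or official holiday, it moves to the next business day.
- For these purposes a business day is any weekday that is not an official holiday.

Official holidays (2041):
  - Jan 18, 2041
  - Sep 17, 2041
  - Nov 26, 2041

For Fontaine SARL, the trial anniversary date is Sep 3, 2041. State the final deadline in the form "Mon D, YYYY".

From Sep 3, 2041, 90 calendar days later is Dec 2, 2041.
Dec 2, 2041 is a Monday and not a listed holiday, so it stands.
So the filing is due Dec 2, 2041.

Dec 2, 2041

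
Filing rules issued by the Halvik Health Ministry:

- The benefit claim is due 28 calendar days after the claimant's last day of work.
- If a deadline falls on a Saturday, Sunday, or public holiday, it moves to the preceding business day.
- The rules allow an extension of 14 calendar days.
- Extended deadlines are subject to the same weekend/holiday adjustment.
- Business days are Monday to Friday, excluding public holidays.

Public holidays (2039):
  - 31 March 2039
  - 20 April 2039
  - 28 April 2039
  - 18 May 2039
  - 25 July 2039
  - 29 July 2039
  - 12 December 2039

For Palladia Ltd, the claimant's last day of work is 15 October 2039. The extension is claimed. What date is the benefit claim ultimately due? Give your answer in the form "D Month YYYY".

25 November 2039

Trigger date 15 October 2039 + 28 calendar days = 12 November 2039.
Because 12 November 2039 is a Saturday, the deadline becomes 11 November 2039 (Friday).
Add the 14 calendar-day extension to 11 November 2039: 25 November 2039.
25 November 2039 (Friday) is already a business day.
The final due date is 25 November 2039.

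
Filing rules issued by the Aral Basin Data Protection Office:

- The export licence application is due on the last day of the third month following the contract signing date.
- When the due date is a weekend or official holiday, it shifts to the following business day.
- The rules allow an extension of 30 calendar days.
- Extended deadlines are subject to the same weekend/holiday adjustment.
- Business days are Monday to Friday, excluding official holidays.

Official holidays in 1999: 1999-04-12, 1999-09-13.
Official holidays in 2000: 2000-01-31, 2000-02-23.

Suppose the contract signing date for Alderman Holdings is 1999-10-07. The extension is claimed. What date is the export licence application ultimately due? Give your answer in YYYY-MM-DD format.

3 months after 1999-10-07 falls in January 2000; the last day of that month is 2000-01-31.
Because 2000-01-31 is a listed holiday, the deadline becomes 2000-02-01 (Tuesday).
With the 30-day extension, 2000-02-01 becomes 2000-03-02.
2000-03-02 is a Thursday and not a listed holiday, so it stands.
Final deadline: 2000-03-02.

2000-03-02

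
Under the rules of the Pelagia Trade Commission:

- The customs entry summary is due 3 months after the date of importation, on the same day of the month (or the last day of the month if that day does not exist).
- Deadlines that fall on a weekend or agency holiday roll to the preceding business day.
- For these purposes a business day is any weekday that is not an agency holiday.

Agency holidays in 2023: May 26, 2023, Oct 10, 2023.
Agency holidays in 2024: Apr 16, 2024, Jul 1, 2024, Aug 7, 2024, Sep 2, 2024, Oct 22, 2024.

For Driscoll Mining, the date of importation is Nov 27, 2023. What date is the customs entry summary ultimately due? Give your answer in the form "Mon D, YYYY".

Feb 27, 2024

3 months from Nov 27, 2023 is Feb 27, 2024.
Feb 27, 2024 is a Tuesday and not a listed holiday, so it stands.
Final deadline: Feb 27, 2024.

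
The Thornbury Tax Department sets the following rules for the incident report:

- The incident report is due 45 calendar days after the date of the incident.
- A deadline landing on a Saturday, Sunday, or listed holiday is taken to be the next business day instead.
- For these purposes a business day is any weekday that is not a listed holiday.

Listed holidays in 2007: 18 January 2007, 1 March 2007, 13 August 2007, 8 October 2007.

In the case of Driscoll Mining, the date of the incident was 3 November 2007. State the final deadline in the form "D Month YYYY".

18 December 2007

From 3 November 2007, 45 calendar days later is 18 December 2007.
Since 18 December 2007 is a Tuesday and not a holiday, the date is unchanged.
Deadline: 18 December 2007.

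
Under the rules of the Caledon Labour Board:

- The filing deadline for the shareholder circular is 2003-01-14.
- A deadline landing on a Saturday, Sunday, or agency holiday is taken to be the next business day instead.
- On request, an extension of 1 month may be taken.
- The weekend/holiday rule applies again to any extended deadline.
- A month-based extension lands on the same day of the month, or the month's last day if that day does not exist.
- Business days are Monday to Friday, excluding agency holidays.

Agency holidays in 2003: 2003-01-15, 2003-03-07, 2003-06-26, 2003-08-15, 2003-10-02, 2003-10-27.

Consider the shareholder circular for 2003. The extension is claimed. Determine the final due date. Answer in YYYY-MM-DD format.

2003-02-14

The statutory due date is 2003-01-14.
2003-01-14 is a Tuesday and not a listed holiday, so it stands.
Add 1 month to 2003-01-14: 2003-02-14.
2003-02-14 (Friday) is already a business day.
The final due date is 2003-02-14.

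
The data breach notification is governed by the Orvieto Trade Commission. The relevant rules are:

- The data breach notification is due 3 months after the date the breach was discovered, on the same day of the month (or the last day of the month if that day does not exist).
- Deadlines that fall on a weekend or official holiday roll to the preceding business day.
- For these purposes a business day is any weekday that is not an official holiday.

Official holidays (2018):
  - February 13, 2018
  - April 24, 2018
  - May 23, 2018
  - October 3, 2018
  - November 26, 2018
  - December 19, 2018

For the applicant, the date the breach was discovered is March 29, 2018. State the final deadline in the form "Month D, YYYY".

3 months from March 29, 2018 is June 29, 2018.
June 29, 2018 falls on a Friday, which is a business day, so no adjustment is needed.
Deadline: June 29, 2018.

June 29, 2018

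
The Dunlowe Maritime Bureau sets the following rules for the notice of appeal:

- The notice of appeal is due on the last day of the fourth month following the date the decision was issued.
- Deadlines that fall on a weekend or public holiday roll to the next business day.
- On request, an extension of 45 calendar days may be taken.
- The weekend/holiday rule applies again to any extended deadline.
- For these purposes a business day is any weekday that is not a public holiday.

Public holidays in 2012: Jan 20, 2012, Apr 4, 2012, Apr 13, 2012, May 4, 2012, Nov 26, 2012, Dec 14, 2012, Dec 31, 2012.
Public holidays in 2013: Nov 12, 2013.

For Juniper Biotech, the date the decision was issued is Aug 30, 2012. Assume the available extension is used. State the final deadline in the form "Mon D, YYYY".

4 months after Aug 30, 2012 is December 2012; that month ends on Dec 31, 2012.
Dec 31, 2012 falls on a listed holiday. Rolling to the next business day gives Jan 1, 2013, a Tuesday.
Applying the 45-calendar-day extension: Jan 1, 2013 + 45 days = Feb 15, 2013.
Since Feb 15, 2013 is a Friday and not a holiday, the date is unchanged.
So the filing is due Feb 15, 2013.

Feb 15, 2013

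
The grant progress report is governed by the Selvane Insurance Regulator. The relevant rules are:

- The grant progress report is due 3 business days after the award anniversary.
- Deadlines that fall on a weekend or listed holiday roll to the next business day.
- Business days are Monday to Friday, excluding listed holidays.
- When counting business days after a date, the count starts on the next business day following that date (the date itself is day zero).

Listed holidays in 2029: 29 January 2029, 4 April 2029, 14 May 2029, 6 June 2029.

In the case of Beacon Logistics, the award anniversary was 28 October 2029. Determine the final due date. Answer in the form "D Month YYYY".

31 October 2029

Starting the day after 28 October 2029 and counting 3 business days lands on 31 October 2029.
31 October 2029 falls on a Wednesday, which is a business day, so no adjustment is needed.
Final deadline: 31 October 2029.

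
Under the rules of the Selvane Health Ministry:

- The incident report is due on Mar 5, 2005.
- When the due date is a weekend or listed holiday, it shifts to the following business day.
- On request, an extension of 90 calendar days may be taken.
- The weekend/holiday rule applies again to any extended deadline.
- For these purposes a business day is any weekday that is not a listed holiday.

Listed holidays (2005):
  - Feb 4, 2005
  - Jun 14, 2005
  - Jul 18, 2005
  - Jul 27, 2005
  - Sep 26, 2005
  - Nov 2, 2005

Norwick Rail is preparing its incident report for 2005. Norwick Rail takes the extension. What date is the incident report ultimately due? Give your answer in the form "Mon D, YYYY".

Jun 6, 2005

The statutory due date is Mar 5, 2005.
Mar 5, 2005 falls on a Saturday. Rolling to the next business day gives Mar 7, 2005, a Monday.
The 90-calendar-day extension moves the deadline from Mar 7, 2005 to Jun 5, 2005.
Because Jun 5, 2005 is a Sunday, the deadline becomes Jun 6, 2005 (Monday).
Deadline: Jun 6, 2005.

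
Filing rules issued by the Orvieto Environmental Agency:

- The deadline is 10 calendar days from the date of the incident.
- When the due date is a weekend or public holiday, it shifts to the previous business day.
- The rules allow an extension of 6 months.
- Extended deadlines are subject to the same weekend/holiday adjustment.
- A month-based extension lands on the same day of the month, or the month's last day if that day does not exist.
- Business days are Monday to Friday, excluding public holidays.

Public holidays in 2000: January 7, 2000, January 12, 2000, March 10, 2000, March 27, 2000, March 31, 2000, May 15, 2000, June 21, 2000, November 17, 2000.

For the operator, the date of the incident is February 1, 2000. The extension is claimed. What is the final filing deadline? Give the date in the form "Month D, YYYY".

Adding 10 calendar days to February 1, 2000 gives February 11, 2000.
February 11, 2000 falls on a Friday, which is a business day, so no adjustment is needed.
Applying the 6 months extension: 6 months after February 11, 2000 is August 11, 2000.
August 11, 2000 is a Friday and not a listed holiday, so it stands.
Final deadline: August 11, 2000.

August 11, 2000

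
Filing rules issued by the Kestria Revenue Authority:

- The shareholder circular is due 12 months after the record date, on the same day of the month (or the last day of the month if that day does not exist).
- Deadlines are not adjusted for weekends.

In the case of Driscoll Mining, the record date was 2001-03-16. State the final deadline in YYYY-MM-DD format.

2002-03-16

Moving 12 months forward from 2001-03-16 on the corresponding day gives 2002-03-16.
2002-03-16 falls on a Saturday. The rules make no weekend/holiday allowance, so it remains 2002-03-16.
Deadline: 2002-03-16.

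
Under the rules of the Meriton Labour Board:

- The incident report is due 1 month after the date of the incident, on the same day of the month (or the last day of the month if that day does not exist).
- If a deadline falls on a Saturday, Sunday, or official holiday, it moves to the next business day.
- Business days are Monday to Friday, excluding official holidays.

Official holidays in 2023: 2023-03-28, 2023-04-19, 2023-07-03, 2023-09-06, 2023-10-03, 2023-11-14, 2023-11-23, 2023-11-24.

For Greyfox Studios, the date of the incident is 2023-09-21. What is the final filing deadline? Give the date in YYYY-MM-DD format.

Moving 1 month forward from 2023-09-21 on the corresponding day gives 2023-10-21.
2023-10-21 falls on a Saturday. Rolling to the next business day gives 2023-10-23, a Monday.
So the filing is due 2023-10-23.

2023-10-23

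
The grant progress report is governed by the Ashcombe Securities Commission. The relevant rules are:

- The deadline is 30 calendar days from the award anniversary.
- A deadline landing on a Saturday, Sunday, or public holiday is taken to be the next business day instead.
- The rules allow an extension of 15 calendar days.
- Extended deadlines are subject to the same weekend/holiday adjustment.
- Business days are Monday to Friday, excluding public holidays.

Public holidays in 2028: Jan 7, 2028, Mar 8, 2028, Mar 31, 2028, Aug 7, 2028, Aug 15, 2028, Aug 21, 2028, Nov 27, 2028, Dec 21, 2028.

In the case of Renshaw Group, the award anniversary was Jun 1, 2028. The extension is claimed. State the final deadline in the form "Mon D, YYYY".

Jul 18, 2028

30 calendar days after Jun 1, 2028 is Jul 1, 2028.
Jul 1, 2028 falls on a Saturday. Rolling to the next business day gives Jul 3, 2028, a Monday.
Add the 15 calendar-day extension to Jul 3, 2028: Jul 18, 2028.
Jul 18, 2028 (Tuesday) is already a business day.
So the filing is due Jul 18, 2028.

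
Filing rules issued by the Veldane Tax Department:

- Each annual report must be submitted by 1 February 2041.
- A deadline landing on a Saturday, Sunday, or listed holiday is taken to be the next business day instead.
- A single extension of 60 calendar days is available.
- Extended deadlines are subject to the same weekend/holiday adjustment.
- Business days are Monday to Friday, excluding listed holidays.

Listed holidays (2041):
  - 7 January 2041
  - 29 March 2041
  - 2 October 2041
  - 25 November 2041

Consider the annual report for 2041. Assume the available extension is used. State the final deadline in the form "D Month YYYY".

2 April 2041

The stated deadline is 1 February 2041.
Since 1 February 2041 is a Friday and not a holiday, the date is unchanged.
The 60-calendar-day extension moves the deadline from 1 February 2041 to 2 April 2041.
2 April 2041 is a Tuesday and not a listed holiday, so it stands.
The final due date is 2 April 2041.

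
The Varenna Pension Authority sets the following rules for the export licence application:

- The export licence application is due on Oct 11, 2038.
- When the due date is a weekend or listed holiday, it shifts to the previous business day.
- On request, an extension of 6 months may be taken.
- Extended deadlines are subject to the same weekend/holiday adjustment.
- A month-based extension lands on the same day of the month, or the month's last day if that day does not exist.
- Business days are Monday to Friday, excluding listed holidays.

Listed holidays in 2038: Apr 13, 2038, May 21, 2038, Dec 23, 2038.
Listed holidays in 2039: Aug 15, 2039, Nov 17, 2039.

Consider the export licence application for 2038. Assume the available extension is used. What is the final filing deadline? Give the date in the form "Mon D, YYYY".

Start from the fixed due date, Oct 11, 2038.
Oct 11, 2038 falls on a Monday, which is a business day, so no adjustment is needed.
The 6 months extension carries Oct 11, 2038 to Apr 11, 2039.
Apr 11, 2039 falls on a Monday, which is a business day, so no adjustment is needed.
So the filing is due Apr 11, 2039.

Apr 11, 2039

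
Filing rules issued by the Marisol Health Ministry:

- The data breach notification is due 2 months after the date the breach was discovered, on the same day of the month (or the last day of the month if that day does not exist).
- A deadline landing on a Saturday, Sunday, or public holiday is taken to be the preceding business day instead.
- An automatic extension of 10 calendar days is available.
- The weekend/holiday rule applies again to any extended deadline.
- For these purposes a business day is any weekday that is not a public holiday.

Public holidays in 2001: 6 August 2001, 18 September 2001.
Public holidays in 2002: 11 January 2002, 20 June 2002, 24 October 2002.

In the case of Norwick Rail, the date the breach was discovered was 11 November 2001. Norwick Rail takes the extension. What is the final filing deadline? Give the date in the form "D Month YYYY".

18 January 2002

2 months from 11 November 2001 is 11 January 2002.
11 January 2002 is a listed holiday; the preceding business day is 10 January 2002 (Thursday).
Applying the 10-calendar-day extension: 10 January 2002 + 10 days = 20 January 2002.
20 January 2002 falls on a Sunday. Rolling to the preceding business day gives 18 January 2002, a Friday.
The final due date is 18 January 2002.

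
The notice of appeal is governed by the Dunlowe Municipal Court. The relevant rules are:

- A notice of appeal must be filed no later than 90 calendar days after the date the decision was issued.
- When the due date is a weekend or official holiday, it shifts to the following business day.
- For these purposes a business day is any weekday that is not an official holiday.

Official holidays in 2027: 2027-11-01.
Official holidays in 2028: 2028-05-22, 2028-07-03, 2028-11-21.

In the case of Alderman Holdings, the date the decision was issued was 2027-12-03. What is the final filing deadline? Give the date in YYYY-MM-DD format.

2028-03-02

90 calendar days after 2027-12-03 is 2028-03-02.
2028-03-02 (Thursday) is already a business day.
Final deadline: 2028-03-02.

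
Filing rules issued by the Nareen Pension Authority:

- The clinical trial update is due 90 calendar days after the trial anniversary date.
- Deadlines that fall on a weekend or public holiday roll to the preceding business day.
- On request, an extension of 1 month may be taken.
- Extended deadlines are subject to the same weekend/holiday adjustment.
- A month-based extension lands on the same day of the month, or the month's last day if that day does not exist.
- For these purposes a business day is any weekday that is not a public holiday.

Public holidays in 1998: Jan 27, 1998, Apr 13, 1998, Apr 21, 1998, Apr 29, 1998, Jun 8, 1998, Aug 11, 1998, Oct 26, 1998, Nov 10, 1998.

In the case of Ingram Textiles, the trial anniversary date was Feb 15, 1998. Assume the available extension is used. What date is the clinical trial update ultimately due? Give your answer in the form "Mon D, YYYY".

Trigger date Feb 15, 1998 + 90 calendar days = May 16, 1998.
Because May 16, 1998 is a Saturday, the deadline becomes May 15, 1998 (Friday).
The 1 month extension carries May 15, 1998 to Jun 15, 1998.
Jun 15, 1998 falls on a Monday, which is a business day, so no adjustment is needed.
The final due date is Jun 15, 1998.

Jun 15, 1998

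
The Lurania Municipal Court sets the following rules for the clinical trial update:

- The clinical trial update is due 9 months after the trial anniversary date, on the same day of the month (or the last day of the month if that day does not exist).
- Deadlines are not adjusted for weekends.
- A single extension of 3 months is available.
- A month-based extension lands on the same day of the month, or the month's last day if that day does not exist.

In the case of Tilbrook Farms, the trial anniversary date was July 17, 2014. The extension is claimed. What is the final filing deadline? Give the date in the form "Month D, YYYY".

July 17, 2015

9 months after July 17, 2014, on the same day of the month, is April 17, 2015.
No adjustment is made for weekends or holidays, so April 17, 2015 stands.
Applying the 3 months extension: 3 months after April 17, 2015 is July 17, 2015.
July 17, 2015 falls on a Friday. The rules make no weekend/holiday allowance, so it remains July 17, 2015.
Deadline: July 17, 2015.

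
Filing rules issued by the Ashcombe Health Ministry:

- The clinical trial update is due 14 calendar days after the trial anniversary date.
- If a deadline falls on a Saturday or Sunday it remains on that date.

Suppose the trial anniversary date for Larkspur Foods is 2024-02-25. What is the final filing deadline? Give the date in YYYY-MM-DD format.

2024-03-10

From 2024-02-25, 14 calendar days later is 2024-03-10.
No adjustment is made for weekends or holidays, so 2024-03-10 stands.
Final deadline: 2024-03-10.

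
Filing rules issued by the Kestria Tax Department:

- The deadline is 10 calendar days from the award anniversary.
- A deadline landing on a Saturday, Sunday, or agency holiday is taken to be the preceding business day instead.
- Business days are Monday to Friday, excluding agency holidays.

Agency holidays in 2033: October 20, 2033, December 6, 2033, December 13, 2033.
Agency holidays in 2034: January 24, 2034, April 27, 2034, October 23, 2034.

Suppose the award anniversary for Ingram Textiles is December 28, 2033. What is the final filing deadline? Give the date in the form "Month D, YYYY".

Trigger date December 28, 2033 + 10 calendar days = January 7, 2034.
January 7, 2034 is a Saturday; the preceding business day is January 6, 2034 (Friday).
So the filing is due January 6, 2034.

January 6, 2034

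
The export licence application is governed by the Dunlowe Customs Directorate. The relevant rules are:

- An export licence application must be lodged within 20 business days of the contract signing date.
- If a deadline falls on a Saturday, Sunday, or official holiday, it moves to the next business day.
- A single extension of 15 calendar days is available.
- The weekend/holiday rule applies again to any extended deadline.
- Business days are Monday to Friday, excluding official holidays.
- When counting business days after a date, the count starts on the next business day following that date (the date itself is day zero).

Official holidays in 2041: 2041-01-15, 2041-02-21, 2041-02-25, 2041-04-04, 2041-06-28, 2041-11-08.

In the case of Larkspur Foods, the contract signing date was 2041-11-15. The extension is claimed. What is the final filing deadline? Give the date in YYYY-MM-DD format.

Starting the day after 2041-11-15 and counting 20 business days lands on 2041-12-13.
2041-12-13 is a Friday and not a listed holiday, so it stands.
The 15-calendar-day extension moves the deadline from 2041-12-13 to 2041-12-28.
2041-12-28 falls on a Saturday. Rolling to the next business day gives 2041-12-30, a Monday.
So the filing is due 2041-12-30.

2041-12-30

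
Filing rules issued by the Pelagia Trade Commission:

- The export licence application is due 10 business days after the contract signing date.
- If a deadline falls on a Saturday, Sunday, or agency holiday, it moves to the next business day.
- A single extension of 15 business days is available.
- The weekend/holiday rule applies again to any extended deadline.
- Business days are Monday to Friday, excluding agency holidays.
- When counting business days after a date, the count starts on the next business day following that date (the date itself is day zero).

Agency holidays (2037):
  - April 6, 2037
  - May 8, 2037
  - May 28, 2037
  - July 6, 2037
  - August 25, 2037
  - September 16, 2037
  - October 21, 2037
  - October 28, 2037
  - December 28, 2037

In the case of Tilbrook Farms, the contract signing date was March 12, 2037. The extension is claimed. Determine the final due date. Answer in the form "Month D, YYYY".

April 17, 2037

Starting the day after March 12, 2037 and counting 10 business days lands on March 26, 2037.
March 26, 2037 falls on a Thursday, which is a business day, so no adjustment is needed.
The 15-business-day extension runs from March 26, 2037 to April 17, 2037.
April 17, 2037 falls on a Friday, which is a business day, so no adjustment is needed.
Final deadline: April 17, 2037.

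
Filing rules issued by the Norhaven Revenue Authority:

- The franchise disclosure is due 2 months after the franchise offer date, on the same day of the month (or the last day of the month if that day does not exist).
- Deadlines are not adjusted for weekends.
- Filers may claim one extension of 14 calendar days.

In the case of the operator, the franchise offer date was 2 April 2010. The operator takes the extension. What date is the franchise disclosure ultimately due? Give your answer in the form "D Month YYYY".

16 June 2010

Moving 2 months forward from 2 April 2010 on the corresponding day gives 2 June 2010.
2 June 2010 is a Wednesday; no weekend or holiday adjustment applies.
Add the 14 calendar-day extension to 2 June 2010: 16 June 2010.
No adjustment is made for weekends or holidays, so 16 June 2010 stands.
Deadline: 16 June 2010.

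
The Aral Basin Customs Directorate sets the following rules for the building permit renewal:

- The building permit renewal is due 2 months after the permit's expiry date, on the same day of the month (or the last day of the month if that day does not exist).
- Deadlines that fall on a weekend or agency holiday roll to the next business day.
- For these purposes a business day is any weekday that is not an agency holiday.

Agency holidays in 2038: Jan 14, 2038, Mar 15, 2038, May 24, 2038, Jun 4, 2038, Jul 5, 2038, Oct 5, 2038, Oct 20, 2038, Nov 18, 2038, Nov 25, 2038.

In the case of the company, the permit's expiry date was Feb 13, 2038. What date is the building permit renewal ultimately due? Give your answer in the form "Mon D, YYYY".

Apr 13, 2038

2 months after Feb 13, 2038, on the same day of the month, is Apr 13, 2038.
Apr 13, 2038 is a Tuesday and not a listed holiday, so it stands.
So the filing is due Apr 13, 2038.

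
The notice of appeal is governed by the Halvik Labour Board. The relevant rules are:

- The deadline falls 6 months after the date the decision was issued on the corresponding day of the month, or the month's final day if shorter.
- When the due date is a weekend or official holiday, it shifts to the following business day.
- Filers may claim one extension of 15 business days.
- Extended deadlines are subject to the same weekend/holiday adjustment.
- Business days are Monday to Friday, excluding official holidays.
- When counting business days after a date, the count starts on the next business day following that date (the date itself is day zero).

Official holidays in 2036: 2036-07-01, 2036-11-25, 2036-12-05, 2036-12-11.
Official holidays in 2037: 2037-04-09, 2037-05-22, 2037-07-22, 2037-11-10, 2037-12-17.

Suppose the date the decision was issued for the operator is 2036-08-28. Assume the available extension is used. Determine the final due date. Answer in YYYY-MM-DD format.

2037-03-23

Moving 6 months forward from 2036-08-28 on the corresponding day gives 2037-02-28.
2037-02-28 falls on a Saturday. Rolling to the next business day gives 2037-03-02, a Monday.
Counting 15 further business days from 2037-03-02 reaches 2037-03-23.
Since 2037-03-23 is a Monday and not a holiday, the date is unchanged.
Final deadline: 2037-03-23.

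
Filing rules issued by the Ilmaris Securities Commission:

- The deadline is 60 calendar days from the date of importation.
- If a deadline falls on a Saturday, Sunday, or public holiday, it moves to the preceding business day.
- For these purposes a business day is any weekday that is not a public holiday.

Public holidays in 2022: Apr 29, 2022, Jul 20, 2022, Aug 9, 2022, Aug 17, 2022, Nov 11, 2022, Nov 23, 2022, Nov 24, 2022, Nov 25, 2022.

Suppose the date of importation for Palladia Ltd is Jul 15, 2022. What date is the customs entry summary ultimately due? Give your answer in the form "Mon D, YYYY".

60 calendar days after Jul 15, 2022 is Sep 13, 2022.
Sep 13, 2022 (Tuesday) is already a business day.
The final due date is Sep 13, 2022.

Sep 13, 2022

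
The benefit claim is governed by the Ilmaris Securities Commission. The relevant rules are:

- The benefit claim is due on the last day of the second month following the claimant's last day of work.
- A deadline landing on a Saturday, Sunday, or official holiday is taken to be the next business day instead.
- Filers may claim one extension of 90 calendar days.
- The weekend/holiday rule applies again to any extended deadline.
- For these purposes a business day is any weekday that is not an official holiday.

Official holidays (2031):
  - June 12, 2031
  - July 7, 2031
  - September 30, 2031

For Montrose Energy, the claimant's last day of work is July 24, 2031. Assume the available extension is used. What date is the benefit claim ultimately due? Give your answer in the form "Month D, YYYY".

2 months after July 24, 2031 falls in September 2031; the last day of that month is September 30, 2031.
Because September 30, 2031 is a listed holiday, the deadline becomes October 1, 2031 (Wednesday).
Add the 90 calendar-day extension to October 1, 2031: December 30, 2031.
December 30, 2031 (Tuesday) is already a business day.
Final deadline: December 30, 2031.

December 30, 2031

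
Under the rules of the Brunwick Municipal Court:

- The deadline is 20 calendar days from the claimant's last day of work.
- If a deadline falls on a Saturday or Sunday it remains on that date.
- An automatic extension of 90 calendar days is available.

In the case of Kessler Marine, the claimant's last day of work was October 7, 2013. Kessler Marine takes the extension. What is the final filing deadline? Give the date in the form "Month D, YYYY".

Adding 20 calendar days to October 7, 2013 gives October 27, 2013.
October 27, 2013 is a Sunday; no weekend or holiday adjustment applies.
The 90-calendar-day extension moves the deadline from October 27, 2013 to January 25, 2014.
No adjustment is made for weekends or holidays, so January 25, 2014 stands.
Deadline: January 25, 2014.

January 25, 2014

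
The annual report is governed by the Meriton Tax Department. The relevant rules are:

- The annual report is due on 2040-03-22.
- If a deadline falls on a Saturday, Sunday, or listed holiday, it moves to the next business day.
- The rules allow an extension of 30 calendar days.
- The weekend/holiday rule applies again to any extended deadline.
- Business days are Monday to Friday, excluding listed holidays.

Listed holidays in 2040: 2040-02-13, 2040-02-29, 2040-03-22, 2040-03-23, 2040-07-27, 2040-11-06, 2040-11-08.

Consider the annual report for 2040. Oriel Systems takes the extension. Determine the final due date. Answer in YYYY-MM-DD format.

2040-04-25

Start from the fixed due date, 2040-03-22.
2040-03-22 is a listed holiday; the next business day is 2040-03-26 (Monday).
Add the 30 calendar-day extension to 2040-03-26: 2040-04-25.
2040-04-25 falls on a Wednesday, which is a business day, so no adjustment is needed.
Final deadline: 2040-04-25.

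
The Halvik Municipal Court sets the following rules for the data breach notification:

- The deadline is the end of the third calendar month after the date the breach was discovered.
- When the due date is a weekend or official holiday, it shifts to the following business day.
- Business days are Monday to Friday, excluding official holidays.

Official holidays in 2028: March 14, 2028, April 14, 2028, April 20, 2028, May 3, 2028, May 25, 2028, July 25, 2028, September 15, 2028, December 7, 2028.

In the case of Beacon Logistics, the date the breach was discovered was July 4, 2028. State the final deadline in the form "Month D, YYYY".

October 31, 2028

3 months after July 4, 2028 falls in October 2028; the last day of that month is October 31, 2028.
October 31, 2028 (Tuesday) is already a business day.
The final due date is October 31, 2028.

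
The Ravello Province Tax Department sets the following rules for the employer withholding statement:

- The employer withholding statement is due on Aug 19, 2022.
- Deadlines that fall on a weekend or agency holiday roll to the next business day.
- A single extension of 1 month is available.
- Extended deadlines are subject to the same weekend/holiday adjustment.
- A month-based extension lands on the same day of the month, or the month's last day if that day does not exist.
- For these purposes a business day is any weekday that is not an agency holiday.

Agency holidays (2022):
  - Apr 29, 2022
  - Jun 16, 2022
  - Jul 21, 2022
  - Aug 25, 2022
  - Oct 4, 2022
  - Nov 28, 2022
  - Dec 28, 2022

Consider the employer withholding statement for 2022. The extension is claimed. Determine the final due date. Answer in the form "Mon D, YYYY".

Sep 19, 2022

The statutory due date is Aug 19, 2022.
Aug 19, 2022 is a Friday and not a listed holiday, so it stands.
Add 1 month to Aug 19, 2022: Sep 19, 2022.
Since Sep 19, 2022 is a Monday and not a holiday, the date is unchanged.
The final due date is Sep 19, 2022.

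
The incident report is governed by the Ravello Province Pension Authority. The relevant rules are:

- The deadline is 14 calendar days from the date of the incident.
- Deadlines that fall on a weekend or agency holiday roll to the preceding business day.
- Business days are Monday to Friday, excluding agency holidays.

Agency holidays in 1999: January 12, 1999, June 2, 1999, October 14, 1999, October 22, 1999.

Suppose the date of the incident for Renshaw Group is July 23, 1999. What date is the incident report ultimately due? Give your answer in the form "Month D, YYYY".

From July 23, 1999, 14 calendar days later is August 6, 1999.
August 6, 1999 is a Friday and not a listed holiday, so it stands.
So the filing is due August 6, 1999.

August 6, 1999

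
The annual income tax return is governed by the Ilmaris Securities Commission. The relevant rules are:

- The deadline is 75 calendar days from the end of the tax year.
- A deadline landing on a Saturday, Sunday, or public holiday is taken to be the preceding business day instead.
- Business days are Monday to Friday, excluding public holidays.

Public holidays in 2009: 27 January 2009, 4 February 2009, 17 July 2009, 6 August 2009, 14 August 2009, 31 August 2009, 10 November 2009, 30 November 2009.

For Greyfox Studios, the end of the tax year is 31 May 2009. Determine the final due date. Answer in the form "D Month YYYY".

13 August 2009

Adding 75 calendar days to 31 May 2009 gives 14 August 2009.
14 August 2009 falls on a listed holiday. Rolling to the preceding business day gives 13 August 2009, a Thursday.
The final due date is 13 August 2009.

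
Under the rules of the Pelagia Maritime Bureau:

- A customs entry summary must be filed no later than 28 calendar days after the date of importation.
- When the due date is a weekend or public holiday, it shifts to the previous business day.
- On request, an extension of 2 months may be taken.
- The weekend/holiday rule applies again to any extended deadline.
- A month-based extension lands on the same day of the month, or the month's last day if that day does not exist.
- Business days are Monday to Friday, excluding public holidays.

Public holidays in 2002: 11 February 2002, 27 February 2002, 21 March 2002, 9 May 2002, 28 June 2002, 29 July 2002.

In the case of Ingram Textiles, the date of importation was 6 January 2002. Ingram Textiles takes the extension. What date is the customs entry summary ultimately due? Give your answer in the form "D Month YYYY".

1 April 2002

Adding 28 calendar days to 6 January 2002 gives 3 February 2002.
3 February 2002 is a Sunday, so it moves to the preceding business day, 1 February 2002 (Friday).
Applying the 2 months extension: 2 months after 1 February 2002 is 1 April 2002.
1 April 2002 (Monday) is already a business day.
So the filing is due 1 April 2002.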